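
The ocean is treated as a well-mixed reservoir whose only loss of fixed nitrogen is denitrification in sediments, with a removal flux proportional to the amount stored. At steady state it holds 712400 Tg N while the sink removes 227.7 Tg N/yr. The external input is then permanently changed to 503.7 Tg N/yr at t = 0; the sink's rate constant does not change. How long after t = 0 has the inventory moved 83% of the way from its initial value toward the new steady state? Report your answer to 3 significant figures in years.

5540 yr

τ = M₀/F₀ = 712400/227.7 = 3129 yr.
The remaining gap fraction is e^(−t/τ); 83% covered ⇒ e^(−t/τ) = 0.170.
t = −τ ln(0.170) = 3129 × 1.772 = 5544 yr.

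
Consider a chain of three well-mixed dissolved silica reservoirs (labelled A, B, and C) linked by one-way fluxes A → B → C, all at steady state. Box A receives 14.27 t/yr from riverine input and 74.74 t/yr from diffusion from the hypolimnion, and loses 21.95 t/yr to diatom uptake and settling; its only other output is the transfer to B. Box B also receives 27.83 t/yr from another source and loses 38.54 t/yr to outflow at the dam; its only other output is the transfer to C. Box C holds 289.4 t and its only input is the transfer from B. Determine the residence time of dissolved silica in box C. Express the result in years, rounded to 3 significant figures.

5.14 yr

Box A: F(A→B) = (14.27 + 74.74) − 21.95 = 67.060 t/yr.
Box B: F(B→C) = (67.060 + 27.83) − 38.54 = 56.350 t/yr.
Box C throughput = its input = 56.350 t/yr; τ = 289.4 / 56.350 = 5.136 yr.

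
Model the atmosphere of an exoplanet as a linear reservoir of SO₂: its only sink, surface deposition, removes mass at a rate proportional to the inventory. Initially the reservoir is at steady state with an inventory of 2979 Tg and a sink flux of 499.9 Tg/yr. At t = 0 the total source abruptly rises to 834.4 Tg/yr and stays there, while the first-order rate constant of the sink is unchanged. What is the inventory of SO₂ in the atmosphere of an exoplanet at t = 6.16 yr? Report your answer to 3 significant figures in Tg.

Residence time τ = M₀/F₀ = 5.959 yr. The eventual steady state is M_∞ = M₀·(F₁/F₀) = 2979 × 834.4/499.9 = 4972.3 Tg.
The anomaly ΔM(t) = M(t) − M_∞ decays as ΔM₀·e^(−t/τ) with ΔM₀ = 2979 − 4972.3 = −1993 Tg.
At t = 6.16 yr, e^(−t/τ) = e^(−1.034) = 0.3557, so ΔM = −709.0 Tg and M = 4972.3 − 709.0 = 4263.3 Tg.

4260 Tg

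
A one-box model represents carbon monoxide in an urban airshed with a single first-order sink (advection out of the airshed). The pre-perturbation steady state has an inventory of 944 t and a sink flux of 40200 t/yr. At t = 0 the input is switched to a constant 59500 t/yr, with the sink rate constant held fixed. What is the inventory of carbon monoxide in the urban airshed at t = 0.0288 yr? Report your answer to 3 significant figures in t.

τ = M₀/F₀ = 944/40200 = 0.02348 yr; rate constant k = 1/τ.
New steady state M_∞ = F₁/k = F₁·τ = 59500 × 0.02348 = 1397.2 t.
M(t) = M_∞ + (M₀ − M_∞)·e^(−t/τ); t/τ = 0.0288/0.02348 = 1.226, so e^(−t/τ) = 0.2933.
M(t) = 1397.2 − 453.2 × 0.2933 = 1264.3 t.

1260 t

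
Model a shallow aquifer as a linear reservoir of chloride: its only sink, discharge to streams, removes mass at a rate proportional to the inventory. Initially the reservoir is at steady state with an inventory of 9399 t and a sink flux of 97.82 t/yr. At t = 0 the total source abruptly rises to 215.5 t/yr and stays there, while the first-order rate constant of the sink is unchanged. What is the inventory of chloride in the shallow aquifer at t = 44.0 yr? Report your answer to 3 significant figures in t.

τ = M₀/F₀ = 9399/97.82 = 96.08 yr; rate constant k = 1/τ.
New steady state M_∞ = F₁/k = F₁·τ = 215.5 × 96.08 = 20706 t.
M(t) = M_∞ + (M₀ − M_∞)·e^(−t/τ); t/τ = 44.0/96.08 = 0.4579, so e^(−t/τ) = 0.6326.
M(t) = 20706 − 11310 × 0.6326 = 13553 t.

13600 t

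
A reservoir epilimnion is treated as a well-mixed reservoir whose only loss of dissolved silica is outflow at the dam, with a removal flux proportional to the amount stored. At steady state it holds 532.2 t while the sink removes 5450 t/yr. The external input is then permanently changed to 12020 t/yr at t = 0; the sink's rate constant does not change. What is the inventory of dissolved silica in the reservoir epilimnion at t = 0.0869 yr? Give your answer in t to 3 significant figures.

910 t

The sink rate constant is k = F₀/M₀ = 5450/532.2 = 10.24 yr⁻¹.
Solving dM/dt = F₁ − kM with M(0) = M₀ gives M(t) = F₁/k + (M₀ − F₁/k)·e^(−kt).
F₁/k = 12020/10.24 = 1173.8 t; kt = 10.24 × 0.0869 = 0.8899, e^(−kt) = 0.4107.
M(0.0869) = 1173.8 + (532.2 − 1173.8) × 0.4107 = 1173.8 − 263.5 = 910.28 t.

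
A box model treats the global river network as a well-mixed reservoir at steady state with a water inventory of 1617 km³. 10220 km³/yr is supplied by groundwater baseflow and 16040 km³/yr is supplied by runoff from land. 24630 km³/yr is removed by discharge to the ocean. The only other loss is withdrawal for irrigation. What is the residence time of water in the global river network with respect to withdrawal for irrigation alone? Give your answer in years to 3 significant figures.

At steady state ΣF_in = ΣF_out.
ΣF_in = 10220 + 16040 = 26260 km³/yr.
Withdrawal for irrigation flux = ΣF_in − (24630) = 26260 − 24630 = 1630 km³/yr.
τ = M / F = 1617 / 1630 = 0.9920 yr.

0.992 yr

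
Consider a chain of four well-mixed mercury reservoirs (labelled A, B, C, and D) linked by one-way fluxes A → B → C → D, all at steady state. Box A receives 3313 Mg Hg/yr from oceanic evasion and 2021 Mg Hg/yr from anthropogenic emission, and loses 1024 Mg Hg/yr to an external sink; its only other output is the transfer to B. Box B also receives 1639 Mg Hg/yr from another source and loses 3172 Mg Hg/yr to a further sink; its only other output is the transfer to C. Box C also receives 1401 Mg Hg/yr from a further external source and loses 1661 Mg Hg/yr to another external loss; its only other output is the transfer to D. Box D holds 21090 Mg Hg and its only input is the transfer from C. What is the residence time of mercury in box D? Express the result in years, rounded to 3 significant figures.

8.38 yr

Box A: F(A→B) = (3313 + 2021) − 1024 = 4310.0 Mg Hg/yr.
Box B: F(B→C) = (4310.0 + 1639) − 3172 = 2777.0 Mg Hg/yr.
Box C: F(C→D) = (2777.0 + 1401) − 1661 = 2517.0 Mg Hg/yr.
Box D throughput = its input = 2517.0 Mg Hg/yr; τ = 21090 / 2517.0 = 8.379 yr.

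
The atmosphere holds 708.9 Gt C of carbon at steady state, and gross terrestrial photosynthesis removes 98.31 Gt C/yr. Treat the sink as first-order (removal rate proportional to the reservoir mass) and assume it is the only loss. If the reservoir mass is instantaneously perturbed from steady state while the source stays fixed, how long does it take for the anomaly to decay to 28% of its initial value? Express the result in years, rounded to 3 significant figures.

9.18 yr

For a linear reservoir the anomaly decays as exp(−t/τ) with τ = M/F = 708.9/98.31 = 7.211 yr.
exp(−t/τ) = 0.28 ⇒ t = −τ ln(0.28) = 7.211 × 1.273 = 9.179 yr.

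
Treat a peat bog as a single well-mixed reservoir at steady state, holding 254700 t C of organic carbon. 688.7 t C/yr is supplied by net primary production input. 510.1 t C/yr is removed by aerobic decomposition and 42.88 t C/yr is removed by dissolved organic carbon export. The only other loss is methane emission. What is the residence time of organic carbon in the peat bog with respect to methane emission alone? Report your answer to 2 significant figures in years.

At steady state ΣF_in = ΣF_out.
ΣF_in = 688.70 t C/yr.
Methane emission flux = ΣF_in − (510.1 + 42.88) = 688.70 − 553.0 = 135.7 t C/yr.
τ = M / F = 254700 / 135.7 = 1877 yr.

1900 yr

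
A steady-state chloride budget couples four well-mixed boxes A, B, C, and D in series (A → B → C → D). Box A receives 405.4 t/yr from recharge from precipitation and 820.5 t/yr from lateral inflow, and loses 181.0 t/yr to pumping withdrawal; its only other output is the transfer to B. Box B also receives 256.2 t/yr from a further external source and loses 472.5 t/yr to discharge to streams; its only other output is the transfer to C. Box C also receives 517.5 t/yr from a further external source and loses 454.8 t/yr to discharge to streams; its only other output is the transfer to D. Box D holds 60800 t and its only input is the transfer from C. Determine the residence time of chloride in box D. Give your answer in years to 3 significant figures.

68.2 yr

Box A: F(A→B) = (405.4 + 820.5) − 181.0 = 1044.9 t/yr.
Box B: F(B→C) = (1044.9 + 256.2) − 472.5 = 828.60 t/yr.
Box C: F(C→D) = (828.60 + 517.5) − 454.8 = 891.30 t/yr.
Box D throughput = its input = 891.30 t/yr; τ = 60800 / 891.30 = 68.21 yr.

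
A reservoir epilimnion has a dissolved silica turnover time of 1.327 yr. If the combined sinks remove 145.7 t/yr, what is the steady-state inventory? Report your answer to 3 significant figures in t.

193 t

τ = M/F ⇒ M = τ × F = 1.327 × 145.7 = 193.3 t.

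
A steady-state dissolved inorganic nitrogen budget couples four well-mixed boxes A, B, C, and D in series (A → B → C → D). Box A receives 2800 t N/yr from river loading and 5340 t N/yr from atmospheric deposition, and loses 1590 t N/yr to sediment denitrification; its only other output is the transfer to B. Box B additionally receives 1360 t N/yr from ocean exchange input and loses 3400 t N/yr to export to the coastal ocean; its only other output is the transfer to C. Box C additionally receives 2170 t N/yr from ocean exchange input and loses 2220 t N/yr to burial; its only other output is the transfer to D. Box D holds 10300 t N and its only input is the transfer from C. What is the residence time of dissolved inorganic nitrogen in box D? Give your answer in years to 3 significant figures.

Box A: F(A→B) = (2800 + 5340) − 1590 = 6550.0 t N/yr.
Box B: F(B→C) = (6550.0 + 1360) − 3400 = 4510.0 t N/yr.
Box C: F(C→D) = (4510.0 + 2170) − 2220 = 4460.0 t N/yr.
Box D throughput = its input = 4460.0 t N/yr; τ = 10300 / 4460.0 = 2.309 yr.

2.31 yr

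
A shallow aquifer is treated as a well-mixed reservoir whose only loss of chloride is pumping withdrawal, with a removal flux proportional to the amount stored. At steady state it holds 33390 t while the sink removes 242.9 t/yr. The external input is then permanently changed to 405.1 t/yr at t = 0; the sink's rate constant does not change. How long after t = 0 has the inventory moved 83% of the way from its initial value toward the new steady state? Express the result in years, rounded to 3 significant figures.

244 yr

τ = M₀/F₀ = 33390/242.9 = 137.5 yr.
The remaining gap fraction is e^(−t/τ); 83% covered ⇒ e^(−t/τ) = 0.170.
t = −τ ln(0.170) = 137.5 × 1.772 = 243.6 yr.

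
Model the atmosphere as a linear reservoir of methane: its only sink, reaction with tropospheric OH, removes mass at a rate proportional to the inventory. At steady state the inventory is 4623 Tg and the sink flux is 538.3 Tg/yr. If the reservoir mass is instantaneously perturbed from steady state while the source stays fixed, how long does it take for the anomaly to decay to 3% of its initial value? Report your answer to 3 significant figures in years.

For a linear reservoir the anomaly decays as exp(−t/τ) with τ = M/F = 4623/538.3 = 8.588 yr.
exp(−t/τ) = 0.03 ⇒ t = −τ ln(0.03) = 8.588 × 3.507 = 30.11 yr.

30.1 yr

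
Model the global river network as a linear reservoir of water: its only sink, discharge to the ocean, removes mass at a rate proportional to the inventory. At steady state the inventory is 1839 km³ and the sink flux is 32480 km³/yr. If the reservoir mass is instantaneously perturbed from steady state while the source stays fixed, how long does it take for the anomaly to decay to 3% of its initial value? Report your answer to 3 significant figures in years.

For a linear reservoir the anomaly decays as exp(−t/τ) with τ = M/F = 1839/32480 = 0.05662 yr.
exp(−t/τ) = 0.03 ⇒ t = −τ ln(0.03) = 0.05662 × 3.507 = 0.1985 yr.

0.199 yr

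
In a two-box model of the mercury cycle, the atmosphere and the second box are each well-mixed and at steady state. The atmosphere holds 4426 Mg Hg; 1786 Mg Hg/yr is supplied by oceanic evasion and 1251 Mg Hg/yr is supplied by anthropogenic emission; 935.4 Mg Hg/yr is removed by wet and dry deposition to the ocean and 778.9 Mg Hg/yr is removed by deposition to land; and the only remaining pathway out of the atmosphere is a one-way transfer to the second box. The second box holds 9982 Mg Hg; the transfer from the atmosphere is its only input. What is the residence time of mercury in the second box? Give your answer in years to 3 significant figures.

7.55 yr

Balance the atmosphere: ΣF_in = 1786 + 1251 = 3037.0 Mg Hg/yr.
Transfer to the second box = ΣF_in − (935.4 + 778.9) = 1322.7 Mg Hg/yr.
At steady state the output of the second box equals its input, 1322.7 Mg Hg/yr.
τ = M / F = 9982 / 1322.7 = 7.547 yr.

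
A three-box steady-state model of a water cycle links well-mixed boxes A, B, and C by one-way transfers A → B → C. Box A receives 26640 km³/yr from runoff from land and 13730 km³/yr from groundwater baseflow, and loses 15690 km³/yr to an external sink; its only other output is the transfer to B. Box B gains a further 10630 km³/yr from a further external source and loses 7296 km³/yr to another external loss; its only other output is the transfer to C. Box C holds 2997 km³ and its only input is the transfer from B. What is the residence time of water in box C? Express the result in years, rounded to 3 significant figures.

Box A: F(A→B) = (26640 + 13730) − 15690 = 24680 km³/yr.
Box B: F(B→C) = (24680 + 10630) − 7296 = 28014 km³/yr.
Box C throughput = its input = 28014 km³/yr; τ = 2997 / 28014 = 0.1070 yr.

0.107 yr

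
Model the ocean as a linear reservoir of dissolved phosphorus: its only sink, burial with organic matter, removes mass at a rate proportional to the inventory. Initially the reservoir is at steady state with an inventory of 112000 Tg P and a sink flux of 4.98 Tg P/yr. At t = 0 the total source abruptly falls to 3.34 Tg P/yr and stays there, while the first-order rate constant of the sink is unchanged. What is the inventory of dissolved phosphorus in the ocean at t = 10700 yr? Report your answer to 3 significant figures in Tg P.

τ = M₀/F₀ = 112000/4.98 = 22490 yr; rate constant k = 1/τ.
New steady state M_∞ = F₁/k = F₁·τ = 3.34 × 22490 = 75116 Tg P.
M(t) = M_∞ + (M₀ − M_∞)·e^(−t/τ); t/τ = 10700/22490 = 0.4758, so e^(−t/τ) = 0.6214.
M(t) = 75116 + 36880 × 0.6214 = 98036 Tg P.

98000 Tg P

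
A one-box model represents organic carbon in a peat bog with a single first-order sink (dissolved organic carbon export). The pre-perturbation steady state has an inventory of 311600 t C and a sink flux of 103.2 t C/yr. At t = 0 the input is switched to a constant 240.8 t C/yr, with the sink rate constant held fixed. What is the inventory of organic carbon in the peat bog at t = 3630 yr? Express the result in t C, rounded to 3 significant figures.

602000 t C

τ = M₀/F₀ = 311600/103.2 = 3019 yr; rate constant k = 1/τ.
New steady state M_∞ = F₁/k = F₁·τ = 240.8 × 3019 = 727070 t C.
M(t) = M_∞ + (M₀ − M_∞)·e^(−t/τ); t/τ = 3630/3019 = 1.202, so e^(−t/τ) = 0.3005.
M(t) = 727070 − 415500 × 0.3005 = 602210 t C.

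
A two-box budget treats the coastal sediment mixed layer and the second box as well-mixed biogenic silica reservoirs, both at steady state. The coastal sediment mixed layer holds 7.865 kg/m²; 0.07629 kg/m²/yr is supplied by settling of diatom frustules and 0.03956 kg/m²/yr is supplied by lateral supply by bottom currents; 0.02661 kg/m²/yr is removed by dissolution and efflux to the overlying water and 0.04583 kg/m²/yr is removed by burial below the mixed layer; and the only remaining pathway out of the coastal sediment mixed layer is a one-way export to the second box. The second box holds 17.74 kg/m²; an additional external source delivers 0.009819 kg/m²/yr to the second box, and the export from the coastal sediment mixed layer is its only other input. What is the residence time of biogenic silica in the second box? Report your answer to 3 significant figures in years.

333 yr

Balance the coastal sediment mixed layer: ΣF_in = 0.07629 + 0.03956 = 0.11585 kg/m²/yr.
Export to the second box = ΣF_in − (0.02661 + 0.04583) = 0.043410 kg/m²/yr.
Total input to the second box = 0.043410 + 0.009819 = 0.053229 kg/m²/yr; at steady state this equals its total output.
τ = M / F = 17.74 / 0.053229 = 333.3 yr.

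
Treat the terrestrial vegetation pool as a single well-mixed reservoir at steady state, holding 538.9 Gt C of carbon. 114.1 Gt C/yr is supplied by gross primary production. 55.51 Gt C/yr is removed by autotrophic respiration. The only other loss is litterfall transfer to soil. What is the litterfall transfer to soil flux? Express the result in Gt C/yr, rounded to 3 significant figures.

At steady state ΣF_in = ΣF_out.
ΣF_in = 114.10 Gt C/yr.
Litterfall transfer to soil flux = ΣF_in − (55.51) = 114.10 − 55.51 = 58.59 Gt C/yr.

58.6 Gt C/yr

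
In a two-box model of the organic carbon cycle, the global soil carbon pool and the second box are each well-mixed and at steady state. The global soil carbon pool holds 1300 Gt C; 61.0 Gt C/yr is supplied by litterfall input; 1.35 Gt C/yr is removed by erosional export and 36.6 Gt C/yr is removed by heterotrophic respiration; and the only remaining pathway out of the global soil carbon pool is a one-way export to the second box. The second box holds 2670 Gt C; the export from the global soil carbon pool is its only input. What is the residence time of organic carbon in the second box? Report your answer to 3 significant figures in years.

116 yr

Balance the global soil carbon pool: ΣF_in = 61.000 Gt C/yr.
Export to the second box = ΣF_in − (1.35 + 36.6) = 23.050 Gt C/yr.
At steady state the output of the second box equals its input, 23.050 Gt C/yr.
τ = M / F = 2670 / 23.050 = 115.8 yr.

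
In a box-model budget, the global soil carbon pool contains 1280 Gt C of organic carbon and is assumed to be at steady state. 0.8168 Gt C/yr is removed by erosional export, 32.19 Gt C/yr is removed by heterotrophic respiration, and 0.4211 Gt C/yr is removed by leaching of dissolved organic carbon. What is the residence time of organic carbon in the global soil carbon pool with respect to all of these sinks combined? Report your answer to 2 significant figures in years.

Total removal flux = 0.8168 + 32.19 + 0.4211 = 33.428 Gt C/yr.
τ = M / ΣF_out = 1280 / 33.428 = 38.29 yr.

38 yr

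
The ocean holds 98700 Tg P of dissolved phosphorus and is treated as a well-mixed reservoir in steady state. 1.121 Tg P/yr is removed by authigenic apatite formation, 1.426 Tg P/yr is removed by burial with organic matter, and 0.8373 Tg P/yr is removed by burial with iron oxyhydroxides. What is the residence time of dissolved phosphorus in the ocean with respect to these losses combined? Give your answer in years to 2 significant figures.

29000 yr

Total removal = 1.121 + 1.426 + 0.8373 = 3.3843 Tg P/yr.
τ = M / ΣF_out = 98700 / 3.3843 = 29160 yr.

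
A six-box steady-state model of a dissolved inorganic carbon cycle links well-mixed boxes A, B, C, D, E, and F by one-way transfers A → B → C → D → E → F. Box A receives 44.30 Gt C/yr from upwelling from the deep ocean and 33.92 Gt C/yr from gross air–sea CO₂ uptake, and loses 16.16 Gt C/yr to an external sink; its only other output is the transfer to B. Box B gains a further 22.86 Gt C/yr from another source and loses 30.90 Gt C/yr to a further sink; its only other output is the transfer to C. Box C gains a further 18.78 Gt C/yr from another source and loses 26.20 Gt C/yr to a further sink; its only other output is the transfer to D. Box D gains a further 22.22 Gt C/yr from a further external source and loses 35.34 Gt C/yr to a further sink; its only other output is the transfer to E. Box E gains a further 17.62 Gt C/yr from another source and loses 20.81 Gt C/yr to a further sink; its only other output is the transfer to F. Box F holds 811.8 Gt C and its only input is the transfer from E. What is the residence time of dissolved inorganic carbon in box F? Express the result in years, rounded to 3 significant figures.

Box A: F(A→B) = (44.30 + 33.92) − 16.16 = 62.060 Gt C/yr.
Box B: F(B→C) = (62.060 + 22.86) − 30.90 = 54.020 Gt C/yr.
Box C: F(C→D) = (54.020 + 18.78) − 26.20 = 46.600 Gt C/yr.
Box D: F(D→E) = (46.600 + 22.22) − 35.34 = 33.480 Gt C/yr.
Box E: F(E→F) = (33.480 + 17.62) − 20.81 = 30.290 Gt C/yr.
Box F throughput = its input = 30.290 Gt C/yr; τ = 811.8 / 30.290 = 26.80 yr.

26.8 yr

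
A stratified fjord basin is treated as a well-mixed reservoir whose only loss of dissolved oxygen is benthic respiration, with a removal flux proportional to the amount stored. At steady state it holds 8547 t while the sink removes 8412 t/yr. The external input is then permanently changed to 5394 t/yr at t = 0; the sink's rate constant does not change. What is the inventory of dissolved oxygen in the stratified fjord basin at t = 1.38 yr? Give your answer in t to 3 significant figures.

τ = M₀/F₀ = 8547/8412 = 1.016 yr; rate constant k = 1/τ.
New steady state M_∞ = F₁/k = F₁·τ = 5394 × 1.016 = 5480.6 t.
M(t) = M_∞ + (M₀ − M_∞)·e^(−t/τ); t/τ = 1.38/1.016 = 1.358, so e^(−t/τ) = 0.2571.
M(t) = 5480.6 + 3066 × 0.2571 = 6269.0 t.

6270 t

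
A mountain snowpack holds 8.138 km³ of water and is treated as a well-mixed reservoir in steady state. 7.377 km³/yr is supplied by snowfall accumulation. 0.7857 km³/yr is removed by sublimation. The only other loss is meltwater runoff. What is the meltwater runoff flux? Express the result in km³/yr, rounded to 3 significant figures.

At steady state ΣF_in = ΣF_out.
ΣF_in = 7.3770 km³/yr.
Meltwater runoff flux = ΣF_in − (0.7857) = 7.3770 − 0.7857 = 6.591 km³/yr.

6.59 km³/yr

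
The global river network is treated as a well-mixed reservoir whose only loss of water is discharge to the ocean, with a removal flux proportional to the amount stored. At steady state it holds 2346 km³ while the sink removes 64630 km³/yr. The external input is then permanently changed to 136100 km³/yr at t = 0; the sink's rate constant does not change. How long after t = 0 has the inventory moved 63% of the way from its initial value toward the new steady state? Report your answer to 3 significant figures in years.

τ = M₀/F₀ = 2346/64630 = 0.03630 yr.
The remaining gap fraction is e^(−t/τ); 63% covered ⇒ e^(−t/τ) = 0.370.
t = −τ ln(0.370) = 0.03630 × 0.9943 = 0.03609 yr.

0.0361 yr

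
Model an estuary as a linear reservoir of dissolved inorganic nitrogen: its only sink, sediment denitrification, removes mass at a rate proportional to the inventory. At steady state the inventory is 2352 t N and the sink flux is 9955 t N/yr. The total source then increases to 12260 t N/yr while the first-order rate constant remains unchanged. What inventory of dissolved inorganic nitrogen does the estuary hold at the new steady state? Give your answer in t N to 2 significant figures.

2900 t N

Rate constant k = F/M = 9955 / 2352 = 4.233 yr⁻¹.
At the new steady state, source = k·M_new ⇒ M_new = 12260 / 4.233 = 2897 t N.
(Equivalently M_new = M × F_new/F_old = 2352 × 12260/9955.)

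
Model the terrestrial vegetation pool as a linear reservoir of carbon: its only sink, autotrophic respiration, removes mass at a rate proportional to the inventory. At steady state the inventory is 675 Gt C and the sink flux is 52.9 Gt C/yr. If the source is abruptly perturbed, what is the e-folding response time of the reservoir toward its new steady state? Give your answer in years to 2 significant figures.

13 yr

For a linear reservoir the response time equals the residence time τ = M/F.
τ = 675 / 52.9 = 12.76 yr.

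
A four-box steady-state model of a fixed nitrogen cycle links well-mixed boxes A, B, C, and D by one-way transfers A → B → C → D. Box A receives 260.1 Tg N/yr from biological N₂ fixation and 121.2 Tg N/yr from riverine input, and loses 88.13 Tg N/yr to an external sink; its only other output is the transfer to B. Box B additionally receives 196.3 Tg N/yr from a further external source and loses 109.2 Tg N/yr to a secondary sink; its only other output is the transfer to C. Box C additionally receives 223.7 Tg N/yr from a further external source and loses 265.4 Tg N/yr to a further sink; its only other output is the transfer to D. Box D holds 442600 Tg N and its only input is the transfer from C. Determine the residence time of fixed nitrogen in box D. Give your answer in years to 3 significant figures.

Box A: F(A→B) = (260.1 + 121.2) − 88.13 = 293.17 Tg N/yr.
Box B: F(B→C) = (293.17 + 196.3) − 109.2 = 380.27 Tg N/yr.
Box C: F(C→D) = (380.27 + 223.7) − 265.4 = 338.57 Tg N/yr.
Box D throughput = its input = 338.57 Tg N/yr; τ = 442600 / 338.57 = 1307 yr.

1310 yr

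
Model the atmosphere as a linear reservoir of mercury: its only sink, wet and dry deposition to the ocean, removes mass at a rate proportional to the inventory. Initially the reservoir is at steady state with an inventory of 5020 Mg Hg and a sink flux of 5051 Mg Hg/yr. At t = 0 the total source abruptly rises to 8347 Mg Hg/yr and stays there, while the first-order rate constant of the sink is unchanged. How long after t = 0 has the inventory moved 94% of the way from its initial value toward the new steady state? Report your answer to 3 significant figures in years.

τ = M₀/F₀ = 5020/5051 = 0.9939 yr.
The remaining gap fraction is e^(−t/τ); 94% covered ⇒ e^(−t/τ) = 0.0600.
t = −τ ln(0.0600) = 0.9939 × 2.813 = 2.796 yr.

2.80 yr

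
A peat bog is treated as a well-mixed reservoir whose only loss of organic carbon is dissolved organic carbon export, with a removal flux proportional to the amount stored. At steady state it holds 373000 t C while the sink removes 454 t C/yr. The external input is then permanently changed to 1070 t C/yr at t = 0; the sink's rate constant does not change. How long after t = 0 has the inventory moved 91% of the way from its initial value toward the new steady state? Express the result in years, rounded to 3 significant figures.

1980 yr

τ = M₀/F₀ = 373000/454 = 821.6 yr.
The remaining gap fraction is e^(−t/τ); 91% covered ⇒ e^(−t/τ) = 0.0900.
t = −τ ln(0.0900) = 821.6 × 2.408 = 1978 yr.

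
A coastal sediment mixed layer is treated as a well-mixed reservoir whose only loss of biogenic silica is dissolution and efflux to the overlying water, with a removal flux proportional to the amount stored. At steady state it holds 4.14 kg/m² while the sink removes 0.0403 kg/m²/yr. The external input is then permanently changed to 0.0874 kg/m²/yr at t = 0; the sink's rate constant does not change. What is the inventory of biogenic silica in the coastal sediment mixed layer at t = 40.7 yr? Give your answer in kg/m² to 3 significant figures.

5.72 kg/m²

The sink rate constant is k = F₀/M₀ = 0.0403/4.14 = 0.009734 yr⁻¹.
Solving dM/dt = F₁ − kM with M(0) = M₀ gives M(t) = F₁/k + (M₀ − F₁/k)·e^(−kt).
F₁/k = 0.0874/0.009734 = 8.9786 kg/m²; kt = 0.009734 × 40.7 = 0.3962, e^(−kt) = 0.6729.
M(40.7) = 8.9786 + (4.14 − 8.9786) × 0.6729 = 8.9786 − 3.256 = 5.7228 kg/m².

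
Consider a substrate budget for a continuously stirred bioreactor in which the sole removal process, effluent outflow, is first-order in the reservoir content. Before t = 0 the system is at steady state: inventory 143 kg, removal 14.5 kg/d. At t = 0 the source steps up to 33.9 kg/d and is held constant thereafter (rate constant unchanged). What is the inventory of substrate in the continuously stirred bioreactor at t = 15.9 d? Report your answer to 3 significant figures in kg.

296 kg

τ = M₀/F₀ = 143/14.5 = 9.862 d; rate constant k = 1/τ.
New steady state M_∞ = F₁/k = F₁·τ = 33.9 × 9.862 = 334.32 kg.
M(t) = M_∞ + (M₀ − M_∞)·e^(−t/τ); t/τ = 15.9/9.862 = 1.612, so e^(−t/τ) = 0.1994.
M(t) = 334.32 − 191.3 × 0.1994 = 296.17 kg.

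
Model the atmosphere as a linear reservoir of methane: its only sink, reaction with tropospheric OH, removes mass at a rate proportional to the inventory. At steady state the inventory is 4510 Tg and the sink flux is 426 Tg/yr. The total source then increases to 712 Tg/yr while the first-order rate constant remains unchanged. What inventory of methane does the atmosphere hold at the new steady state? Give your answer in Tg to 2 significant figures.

Rate constant k = F/M = 426 / 4510 = 0.09446 yr⁻¹.
At the new steady state, source = k·M_new ⇒ M_new = 712 / 0.09446 = 7538 Tg.
(Equivalently M_new = M × F_new/F_old = 4510 × 712/426.)

7500 Tg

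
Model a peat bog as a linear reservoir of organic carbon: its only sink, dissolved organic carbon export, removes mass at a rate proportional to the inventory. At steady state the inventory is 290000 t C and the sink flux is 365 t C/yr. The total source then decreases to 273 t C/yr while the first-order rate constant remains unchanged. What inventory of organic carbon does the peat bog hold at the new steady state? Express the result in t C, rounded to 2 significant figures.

220000 t C

Rate constant k = F/M = 365 / 290000 = 0.001259 yr⁻¹.
At the new steady state, source = k·M_new ⇒ M_new = 273 / 0.001259 = 216900 t C.
(Equivalently M_new = M × F_new/F_old = 290000 × 273/365.)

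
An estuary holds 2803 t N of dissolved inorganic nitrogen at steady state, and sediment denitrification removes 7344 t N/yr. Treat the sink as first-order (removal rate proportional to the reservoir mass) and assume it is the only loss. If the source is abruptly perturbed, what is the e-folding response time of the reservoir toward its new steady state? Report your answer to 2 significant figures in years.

For a linear reservoir the response time equals the residence time τ = M/F.
τ = 2803 / 7344 = 0.3817 yr.

0.38 yr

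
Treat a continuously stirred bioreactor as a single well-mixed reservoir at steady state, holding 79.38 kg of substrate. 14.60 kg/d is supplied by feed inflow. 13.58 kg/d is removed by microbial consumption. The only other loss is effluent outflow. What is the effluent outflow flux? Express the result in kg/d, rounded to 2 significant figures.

At steady state ΣF_in = ΣF_out.
ΣF_in = 14.600 kg/d.
Effluent outflow flux = ΣF_in − (13.58) = 14.600 − 13.58 = 1.020 kg/d.

1.0 kg/d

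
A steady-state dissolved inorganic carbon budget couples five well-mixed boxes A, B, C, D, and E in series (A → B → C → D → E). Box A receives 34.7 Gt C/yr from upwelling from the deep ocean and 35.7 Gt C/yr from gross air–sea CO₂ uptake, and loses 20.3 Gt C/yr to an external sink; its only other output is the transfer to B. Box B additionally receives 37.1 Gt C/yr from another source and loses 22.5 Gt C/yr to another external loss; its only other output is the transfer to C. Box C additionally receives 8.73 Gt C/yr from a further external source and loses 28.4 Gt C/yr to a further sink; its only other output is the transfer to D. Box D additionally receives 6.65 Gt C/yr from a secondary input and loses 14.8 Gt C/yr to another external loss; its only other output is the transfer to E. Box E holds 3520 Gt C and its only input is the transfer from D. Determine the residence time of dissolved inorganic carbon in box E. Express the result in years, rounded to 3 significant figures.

95.4 yr

Box A: F(A→B) = (34.7 + 35.7) − 20.3 = 50.100 Gt C/yr.
Box B: F(B→C) = (50.100 + 37.1) − 22.5 = 64.700 Gt C/yr.
Box C: F(C→D) = (64.700 + 8.73) − 28.4 = 45.030 Gt C/yr.
Box D: F(D→E) = (45.030 + 6.65) − 14.8 = 36.880 Gt C/yr.
Box E throughput = its input = 36.880 Gt C/yr; τ = 3520 / 36.880 = 95.44 yr.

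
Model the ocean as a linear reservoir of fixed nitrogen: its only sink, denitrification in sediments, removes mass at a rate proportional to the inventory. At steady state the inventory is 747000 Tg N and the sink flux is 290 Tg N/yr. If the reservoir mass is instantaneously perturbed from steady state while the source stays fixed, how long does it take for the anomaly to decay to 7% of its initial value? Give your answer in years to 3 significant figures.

For a linear reservoir the anomaly decays as exp(−t/τ) with τ = M/F = 747000/290 = 2576 yr.
exp(−t/τ) = 0.07 ⇒ t = −τ ln(0.07) = 2576 × 2.659 = 6850 yr.

6850 yr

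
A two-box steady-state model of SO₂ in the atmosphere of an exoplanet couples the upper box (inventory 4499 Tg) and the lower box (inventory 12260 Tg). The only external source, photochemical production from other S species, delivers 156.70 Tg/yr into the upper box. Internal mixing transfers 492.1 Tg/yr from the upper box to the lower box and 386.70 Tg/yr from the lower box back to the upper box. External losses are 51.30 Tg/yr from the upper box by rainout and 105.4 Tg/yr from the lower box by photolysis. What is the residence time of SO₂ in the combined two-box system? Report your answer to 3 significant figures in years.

Treat the two boxes together as one reservoir: the mixing fluxes between them are internal recycling, so τ = ΣM / Σ(external losses).
M_total = 4499 + 12260 = 16759 Tg.
ΣF_external_out = 51.30 + 105.4 = 156.70 Tg/yr.
τ = M_total / ΣF_ext = 16759 / 156.70 = 106.9 yr.

107 yr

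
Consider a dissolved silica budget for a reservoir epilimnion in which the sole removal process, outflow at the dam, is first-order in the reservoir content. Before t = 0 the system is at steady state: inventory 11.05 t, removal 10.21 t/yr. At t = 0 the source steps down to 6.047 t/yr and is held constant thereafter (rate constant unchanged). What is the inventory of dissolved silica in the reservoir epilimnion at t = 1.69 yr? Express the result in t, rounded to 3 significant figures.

7.49 t

The sink rate constant is k = F₀/M₀ = 10.21/11.05 = 0.9240 yr⁻¹.
Solving dM/dt = F₁ − kM with M(0) = M₀ gives M(t) = F₁/k + (M₀ − F₁/k)·e^(−kt).
F₁/k = 6.047/0.9240 = 6.5445 t; kt = 0.9240 × 1.69 = 1.562, e^(−kt) = 0.2098.
M(1.69) = 6.5445 + (11.05 − 6.5445) × 0.2098 = 6.5445 + 0.9453 = 7.4898 t.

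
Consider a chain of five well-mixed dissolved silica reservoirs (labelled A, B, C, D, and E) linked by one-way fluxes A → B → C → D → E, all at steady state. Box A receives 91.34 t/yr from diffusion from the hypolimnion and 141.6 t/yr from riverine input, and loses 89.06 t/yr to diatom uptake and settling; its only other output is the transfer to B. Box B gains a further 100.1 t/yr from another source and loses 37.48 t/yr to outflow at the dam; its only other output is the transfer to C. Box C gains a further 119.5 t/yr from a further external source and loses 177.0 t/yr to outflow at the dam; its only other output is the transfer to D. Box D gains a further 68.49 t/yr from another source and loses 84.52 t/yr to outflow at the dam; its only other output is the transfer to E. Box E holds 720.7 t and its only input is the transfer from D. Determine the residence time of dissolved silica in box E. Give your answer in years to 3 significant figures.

Box A: F(A→B) = (91.34 + 141.6) − 89.06 = 143.88 t/yr.
Box B: F(B→C) = (143.88 + 100.1) − 37.48 = 206.50 t/yr.
Box C: F(C→D) = (206.50 + 119.5) − 177.0 = 149.00 t/yr.
Box D: F(D→E) = (149.00 + 68.49) − 84.52 = 132.97 t/yr.
Box E throughput = its input = 132.97 t/yr; τ = 720.7 / 132.97 = 5.420 yr.

5.42 yr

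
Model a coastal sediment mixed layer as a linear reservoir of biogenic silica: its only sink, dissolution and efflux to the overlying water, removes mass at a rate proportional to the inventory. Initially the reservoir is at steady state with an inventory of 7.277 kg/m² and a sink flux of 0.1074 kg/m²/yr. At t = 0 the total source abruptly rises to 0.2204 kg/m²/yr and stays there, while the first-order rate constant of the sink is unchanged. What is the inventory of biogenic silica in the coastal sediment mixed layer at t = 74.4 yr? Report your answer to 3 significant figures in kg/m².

Residence time τ = M₀/F₀ = 67.76 yr. The eventual steady state is M_∞ = M₀·(F₁/F₀) = 7.277 × 0.2204/0.1074 = 14.933 kg/m².
The anomaly ΔM(t) = M(t) − M_∞ decays as ΔM₀·e^(−t/τ) with ΔM₀ = 7.277 − 14.933 = −7.656 kg/m².
At t = 74.4 yr, e^(−t/τ) = e^(−1.098) = 0.3335, so ΔM = −2.554 kg/m² and M = 14.933 − 2.554 = 12.380 kg/m².

12.4 kg/m²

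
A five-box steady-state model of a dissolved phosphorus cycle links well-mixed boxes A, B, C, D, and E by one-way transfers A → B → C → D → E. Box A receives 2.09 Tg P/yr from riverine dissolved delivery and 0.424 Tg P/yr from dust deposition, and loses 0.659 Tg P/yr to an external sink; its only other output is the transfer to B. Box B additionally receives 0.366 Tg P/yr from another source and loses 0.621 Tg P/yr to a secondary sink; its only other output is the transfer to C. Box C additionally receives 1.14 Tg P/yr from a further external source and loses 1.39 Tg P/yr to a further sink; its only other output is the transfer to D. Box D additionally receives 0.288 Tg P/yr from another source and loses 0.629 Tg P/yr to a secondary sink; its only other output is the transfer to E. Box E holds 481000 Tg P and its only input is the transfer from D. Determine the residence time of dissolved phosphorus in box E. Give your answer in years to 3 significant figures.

Box A: F(A→B) = (2.09 + 0.424) − 0.659 = 1.8550 Tg P/yr.
Box B: F(B→C) = (1.8550 + 0.366) − 0.621 = 1.6000 Tg P/yr.
Box C: F(C→D) = (1.6000 + 1.14) − 1.39 = 1.3500 Tg P/yr.
Box D: F(D→E) = (1.3500 + 0.288) − 0.629 = 1.0090 Tg P/yr.
Box E throughput = its input = 1.0090 Tg P/yr; τ = 481000 / 1.0090 = 476700 yr.

477000 yr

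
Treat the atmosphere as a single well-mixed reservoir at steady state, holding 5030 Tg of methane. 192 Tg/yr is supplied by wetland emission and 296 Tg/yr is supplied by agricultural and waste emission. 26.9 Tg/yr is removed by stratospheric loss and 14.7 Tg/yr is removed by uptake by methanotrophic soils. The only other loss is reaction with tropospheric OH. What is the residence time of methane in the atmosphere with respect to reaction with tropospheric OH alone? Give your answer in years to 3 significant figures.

11.3 yr

At steady state ΣF_in = ΣF_out.
ΣF_in = 192 + 296 = 488.00 Tg/yr.
Reaction with tropospheric OH flux = ΣF_in − (26.9 + 14.7) = 488.00 − 41.60 = 446.4 Tg/yr.
τ = M / F = 5030 / 446.4 = 11.27 yr.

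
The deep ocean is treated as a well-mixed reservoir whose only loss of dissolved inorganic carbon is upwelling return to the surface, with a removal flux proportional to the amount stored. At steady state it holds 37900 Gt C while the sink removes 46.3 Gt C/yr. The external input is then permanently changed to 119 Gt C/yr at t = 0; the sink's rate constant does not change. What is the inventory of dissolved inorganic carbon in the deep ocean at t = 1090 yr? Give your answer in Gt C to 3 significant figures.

81700 Gt C

The sink rate constant is k = F₀/M₀ = 46.3/37900 = 0.001222 yr⁻¹.
Solving dM/dt = F₁ − kM with M(0) = M₀ gives M(t) = F₁/k + (M₀ − F₁/k)·e^(−kt).
F₁/k = 119/0.001222 = 97410 Gt C; kt = 0.001222 × 1090 = 1.332, e^(−kt) = 0.2641.
M(1090) = 97410 + (37900 − 97410) × 0.2641 = 97410 − 15710 = 81696 Gt C.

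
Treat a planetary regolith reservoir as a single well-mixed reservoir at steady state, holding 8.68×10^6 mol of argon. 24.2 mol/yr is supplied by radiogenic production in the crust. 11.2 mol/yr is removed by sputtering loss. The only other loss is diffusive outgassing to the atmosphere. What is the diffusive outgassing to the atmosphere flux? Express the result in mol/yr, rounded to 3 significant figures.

13.0 mol/yr

At steady state ΣF_in = ΣF_out.
ΣF_in = 24.200 mol/yr.
Diffusive outgassing to the atmosphere flux = ΣF_in − (11.2) = 24.200 − 11.20 = 13.00 mol/yr.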